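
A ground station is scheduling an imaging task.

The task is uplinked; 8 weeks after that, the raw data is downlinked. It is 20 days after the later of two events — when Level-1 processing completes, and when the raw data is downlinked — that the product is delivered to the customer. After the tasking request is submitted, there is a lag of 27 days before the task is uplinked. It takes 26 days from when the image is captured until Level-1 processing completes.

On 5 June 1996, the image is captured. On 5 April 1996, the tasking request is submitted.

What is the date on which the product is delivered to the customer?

The image is captured: Jun 5, 1996.
Level-1 processing completes: Jun 5, 1996 + 26 days = Jul 1, 1996.
The tasking request is submitted: Apr 5, 1996.
The task is uplinked: Apr 5, 1996 + 27 days = May 2, 1996.
The raw data is downlinked: May 2, 1996 + 8 weeks = Jun 27, 1996.
Both prerequisites met — Level-1 processing completes (Jul 1, 1996), the raw data is downlinked (Jun 27, 1996); the later is Jul 1, 1996.
The product is delivered to the customer: Jul 1, 1996 + 20 days = Jul 21, 1996.

21 July 1996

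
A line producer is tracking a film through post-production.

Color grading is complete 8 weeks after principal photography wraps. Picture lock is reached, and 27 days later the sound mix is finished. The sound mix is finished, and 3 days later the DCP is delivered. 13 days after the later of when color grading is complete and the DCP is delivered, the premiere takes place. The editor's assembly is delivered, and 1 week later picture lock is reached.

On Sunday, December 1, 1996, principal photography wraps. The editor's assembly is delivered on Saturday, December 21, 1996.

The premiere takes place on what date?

Principal photography wraps: Dec 1, 1996.
Color grading is complete: Dec 1, 1996 + 8 weeks = Jan 26, 1997.
The editor's assembly is delivered: Dec 21, 1996.
Picture lock is reached: Dec 21, 1996 + 1 week = Dec 28, 1996.
The sound mix is finished: Dec 28, 1996 + 27 days = Jan 24, 1997.
The DCP is delivered: Jan 24, 1997 + 3 days = Jan 27, 1997.
Both prerequisites met — color grading is complete (Jan 26, 1997), the DCP is delivered (Jan 27, 1997); the later is Jan 27, 1997.
The premiere takes place: Jan 27, 1997 + 13 days = Feb 9, 1997.

Sunday, February 9, 1997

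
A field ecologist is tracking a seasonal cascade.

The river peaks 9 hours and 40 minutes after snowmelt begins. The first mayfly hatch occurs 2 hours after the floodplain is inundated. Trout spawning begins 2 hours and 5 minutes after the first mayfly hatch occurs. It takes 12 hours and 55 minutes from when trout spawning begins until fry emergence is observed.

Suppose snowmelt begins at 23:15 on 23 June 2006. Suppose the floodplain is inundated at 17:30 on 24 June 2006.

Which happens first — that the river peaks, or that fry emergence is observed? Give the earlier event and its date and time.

Snowmelt begins: 23:15 Jun 23, 2006.
The river peaks: 23:15 Jun 23, 2006 + 9h40m = 08:55 Jun 24, 2006.
The floodplain is inundated: 17:30 Jun 24, 2006.
The first mayfly hatch occurs: 17:30 Jun 24, 2006 + 2h = 19:30 Jun 24, 2006.
Trout spawning begins: 19:30 Jun 24, 2006 + 2h05m = 21:35 Jun 24, 2006.
Fry emergence is observed: 21:35 Jun 24, 2006 + 12h55m = 10:30 Jun 25, 2006.
Comparing: the river peaks at 08:55 Jun 24, 2006 vs fry emergence is observed at 10:30 Jun 25, 2006. Earlier: the river peaks.

The river peaks — 08:55 on 24 June 2006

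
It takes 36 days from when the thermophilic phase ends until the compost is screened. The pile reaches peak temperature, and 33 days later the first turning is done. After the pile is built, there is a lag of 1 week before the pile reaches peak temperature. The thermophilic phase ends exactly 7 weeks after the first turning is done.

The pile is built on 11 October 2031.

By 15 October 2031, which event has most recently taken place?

The pile is built

The pile is built: Oct 11, 2031.
The pile reaches peak temperature: Oct 11, 2031 + 1 week = Oct 18, 2031.
The first turning is done: Oct 18, 2031 + 33 days = Nov 20, 2031.
The thermophilic phase ends: Nov 20, 2031 + 7 weeks = Jan 8, 2032.
The compost is screened: Jan 8, 2032 + 36 days = Feb 13, 2032.
Oct 15, 2031 falls between when the pile is built (Oct 11, 2031) and when the pile reaches peak temperature (Oct 18, 2031).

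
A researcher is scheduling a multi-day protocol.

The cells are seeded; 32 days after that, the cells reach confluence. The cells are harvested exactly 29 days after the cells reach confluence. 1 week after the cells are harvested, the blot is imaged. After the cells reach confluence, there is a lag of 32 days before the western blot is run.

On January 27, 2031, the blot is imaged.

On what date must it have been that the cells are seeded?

The blot is imaged: Jan 27, 2031.
The cells are harvested: Jan 27, 2031 − 1 week = Jan 20, 2031.
The cells reach confluence: Jan 20, 2031 − 29 days = Dec 22, 2030.
The cells are seeded: Dec 22, 2030 − 32 days = Nov 20, 2030.

November 20, 2030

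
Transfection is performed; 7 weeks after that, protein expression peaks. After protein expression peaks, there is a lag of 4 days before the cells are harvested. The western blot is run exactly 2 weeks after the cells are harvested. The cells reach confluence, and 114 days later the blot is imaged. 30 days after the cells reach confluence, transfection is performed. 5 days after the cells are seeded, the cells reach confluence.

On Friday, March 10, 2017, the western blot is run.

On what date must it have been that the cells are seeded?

Monday, November 28, 2016

The western blot is run: Mar 10, 2017.
The cells are harvested: Mar 10, 2017 − 2 weeks = Feb 24, 2017.
Protein expression peaks: Feb 24, 2017 − 4 days = Feb 20, 2017.
Transfection is performed: Feb 20, 2017 − 7 weeks = Jan 2, 2017.
The cells reach confluence: Jan 2, 2017 − 30 days = Dec 3, 2016.
The cells are seeded: Dec 3, 2016 − 5 days = Nov 28, 2016.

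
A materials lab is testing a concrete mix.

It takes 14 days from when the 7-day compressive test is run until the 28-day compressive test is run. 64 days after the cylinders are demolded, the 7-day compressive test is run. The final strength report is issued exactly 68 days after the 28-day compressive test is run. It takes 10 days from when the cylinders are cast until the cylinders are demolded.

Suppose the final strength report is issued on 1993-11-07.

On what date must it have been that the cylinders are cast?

1993-06-04

The final strength report is issued: Nov 7, 1993.
The 28-day compressive test is run: Nov 7, 1993 − 68 days = Aug 31, 1993.
The 7-day compressive test is run: Aug 31, 1993 − 14 days = Aug 17, 1993.
The cylinders are demolded: Aug 17, 1993 − 64 days = Jun 14, 1993.
The cylinders are cast: Jun 14, 1993 − 10 days = Jun 4, 1993.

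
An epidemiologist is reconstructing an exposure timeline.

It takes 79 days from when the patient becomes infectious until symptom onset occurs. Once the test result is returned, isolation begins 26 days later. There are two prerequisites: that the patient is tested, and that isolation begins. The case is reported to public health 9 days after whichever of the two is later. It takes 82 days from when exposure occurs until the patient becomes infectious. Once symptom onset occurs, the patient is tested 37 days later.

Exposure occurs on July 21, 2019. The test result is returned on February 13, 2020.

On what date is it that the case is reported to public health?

March 19, 2020

Exposure occurs: Jul 21, 2019.
The patient becomes infectious: Jul 21, 2019 + 82 days = Oct 11, 2019.
Symptom onset occurs: Oct 11, 2019 + 79 days = Dec 29, 2019.
The patient is tested: Dec 29, 2019 + 37 days = Feb 4, 2020.
The test result is returned: Feb 13, 2020.
Isolation begins: Feb 13, 2020 + 26 days = Mar 10, 2020.
Both prerequisites met — the patient is tested (Feb 4, 2020), isolation begins (Mar 10, 2020); the later is Mar 10, 2020.
The case is reported to public health: Mar 10, 2020 + 9 days = Mar 19, 2020.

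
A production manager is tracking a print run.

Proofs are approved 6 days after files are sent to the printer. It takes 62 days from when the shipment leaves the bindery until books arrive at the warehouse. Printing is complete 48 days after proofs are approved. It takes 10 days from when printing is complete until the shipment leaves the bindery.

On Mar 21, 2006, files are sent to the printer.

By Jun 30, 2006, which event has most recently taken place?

Files are sent to the printer: Mar 21, 2006.
Proofs are approved: Mar 21, 2006 + 6 days = Mar 27, 2006.
Printing is complete: Mar 27, 2006 + 48 days = May 14, 2006.
The shipment leaves the bindery: May 14, 2006 + 10 days = May 24, 2006.
Books arrive at the warehouse: May 24, 2006 + 62 days = Jul 25, 2006.
Jun 30, 2006 falls between when the shipment leaves the bindery (May 24, 2006) and when books arrive at the warehouse (Jul 25, 2006).

The shipment leaves the bindery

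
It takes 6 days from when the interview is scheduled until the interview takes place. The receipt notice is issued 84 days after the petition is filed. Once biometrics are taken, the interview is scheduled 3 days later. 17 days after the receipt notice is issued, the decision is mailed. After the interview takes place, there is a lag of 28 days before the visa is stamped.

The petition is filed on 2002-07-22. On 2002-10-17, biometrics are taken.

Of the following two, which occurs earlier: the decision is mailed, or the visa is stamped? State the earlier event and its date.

The decision is mailed — 2002-10-31

The petition is filed: Jul 22, 2002.
The receipt notice is issued: Jul 22, 2002 + 84 days = Oct 14, 2002.
The decision is mailed: Oct 14, 2002 + 17 days = Oct 31, 2002.
Biometrics are taken: Oct 17, 2002.
The interview is scheduled: Oct 17, 2002 + 3 days = Oct 20, 2002.
The interview takes place: Oct 20, 2002 + 6 days = Oct 26, 2002.
The visa is stamped: Oct 26, 2002 + 28 days = Nov 23, 2002.
Comparing: the decision is mailed on Oct 31, 2002 vs the visa is stamped on Nov 23, 2002. Earlier: the decision is mailed.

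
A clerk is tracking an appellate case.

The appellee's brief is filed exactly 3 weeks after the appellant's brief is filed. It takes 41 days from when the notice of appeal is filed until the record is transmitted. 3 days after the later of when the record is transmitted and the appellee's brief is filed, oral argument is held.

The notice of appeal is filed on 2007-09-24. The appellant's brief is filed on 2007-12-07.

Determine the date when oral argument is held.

2007-12-31

The notice of appeal is filed: Sep 24, 2007.
The record is transmitted: Sep 24, 2007 + 41 days = Nov 4, 2007.
The appellant's brief is filed: Dec 7, 2007.
The appellee's brief is filed: Dec 7, 2007 + 3 weeks = Dec 28, 2007.
Both prerequisites met — the record is transmitted (Nov 4, 2007), the appellee's brief is filed (Dec 28, 2007); the later is Dec 28, 2007.
Oral argument is held: Dec 28, 2007 + 3 days = Dec 31, 2007.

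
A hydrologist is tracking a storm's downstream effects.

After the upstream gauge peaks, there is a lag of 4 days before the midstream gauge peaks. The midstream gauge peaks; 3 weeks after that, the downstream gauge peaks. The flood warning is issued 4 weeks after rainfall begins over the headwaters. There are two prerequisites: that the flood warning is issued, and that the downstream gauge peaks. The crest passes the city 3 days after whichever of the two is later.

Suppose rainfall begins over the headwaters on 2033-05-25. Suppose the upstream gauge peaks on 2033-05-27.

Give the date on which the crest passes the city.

2033-06-25

Rainfall begins over the headwaters: May 25, 2033.
The flood warning is issued: May 25, 2033 + 4 weeks = Jun 22, 2033.
The upstream gauge peaks: May 27, 2033.
The midstream gauge peaks: May 27, 2033 + 4 days = May 31, 2033.
The downstream gauge peaks: May 31, 2033 + 3 weeks = Jun 21, 2033.
Both prerequisites met — the flood warning is issued (Jun 22, 2033), the downstream gauge peaks (Jun 21, 2033); the later is Jun 22, 2033.
The crest passes the city: Jun 22, 2033 + 3 days = Jun 25, 2033.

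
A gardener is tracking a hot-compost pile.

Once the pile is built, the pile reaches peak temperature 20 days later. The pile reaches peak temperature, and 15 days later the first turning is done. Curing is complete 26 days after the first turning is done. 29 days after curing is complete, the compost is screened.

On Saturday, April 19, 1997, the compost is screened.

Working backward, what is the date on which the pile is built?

The compost is screened: Apr 19, 1997.
Curing is complete: Apr 19, 1997 − 29 days = Mar 21, 1997.
The first turning is done: Mar 21, 1997 − 26 days = Feb 23, 1997.
The pile reaches peak temperature: Feb 23, 1997 − 15 days = Feb 8, 1997.
The pile is built: Feb 8, 1997 − 20 days = Jan 19, 1997.

Sunday, January 19, 1997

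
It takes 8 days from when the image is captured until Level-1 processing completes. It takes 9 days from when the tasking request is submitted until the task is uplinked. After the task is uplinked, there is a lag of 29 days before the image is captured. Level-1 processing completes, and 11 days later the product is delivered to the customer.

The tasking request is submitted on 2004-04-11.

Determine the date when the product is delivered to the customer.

2004-06-07

The tasking request is submitted: Apr 11, 2004.
The task is uplinked: Apr 11, 2004 + 9 days = Apr 20, 2004.
The image is captured: Apr 20, 2004 + 29 days = May 19, 2004.
Level-1 processing completes: May 19, 2004 + 8 days = May 27, 2004.
The product is delivered to the customer: May 27, 2004 + 11 days = Jun 7, 2004.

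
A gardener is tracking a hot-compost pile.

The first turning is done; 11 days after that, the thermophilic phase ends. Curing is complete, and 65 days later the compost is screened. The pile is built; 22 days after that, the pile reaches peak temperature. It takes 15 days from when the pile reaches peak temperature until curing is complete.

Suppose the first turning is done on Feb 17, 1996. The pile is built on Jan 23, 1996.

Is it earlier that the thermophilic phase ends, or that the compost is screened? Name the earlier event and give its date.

The first turning is done: Feb 17, 1996.
The thermophilic phase ends: Feb 17, 1996 + 11 days = Feb 28, 1996.
The pile is built: Jan 23, 1996.
The pile reaches peak temperature: Jan 23, 1996 + 22 days = Feb 14, 1996.
Curing is complete: Feb 14, 1996 + 15 days = Feb 29, 1996.
The compost is screened: Feb 29, 1996 + 65 days = May 4, 1996.
Comparing: the thermophilic phase ends on Feb 28, 1996 vs the compost is screened on May 4, 1996. Earlier: the thermophilic phase ends.

The thermophilic phase ends — Feb 28, 1996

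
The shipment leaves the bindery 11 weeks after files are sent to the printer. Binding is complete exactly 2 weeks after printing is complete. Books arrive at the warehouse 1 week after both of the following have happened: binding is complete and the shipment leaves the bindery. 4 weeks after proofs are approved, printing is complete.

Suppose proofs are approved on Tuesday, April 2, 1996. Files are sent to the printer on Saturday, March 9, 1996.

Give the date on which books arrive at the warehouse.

Saturday, June 1, 1996

Proofs are approved: Apr 2, 1996.
Printing is complete: Apr 2, 1996 + 4 weeks = Apr 30, 1996.
Binding is complete: Apr 30, 1996 + 2 weeks = May 14, 1996.
Files are sent to the printer: Mar 9, 1996.
The shipment leaves the bindery: Mar 9, 1996 + 11 weeks = May 25, 1996.
Both prerequisites met — binding is complete (May 14, 1996), the shipment leaves the bindery (May 25, 1996); the later is May 25, 1996.
Books arrive at the warehouse: May 25, 1996 + 1 week = Jun 1, 1996.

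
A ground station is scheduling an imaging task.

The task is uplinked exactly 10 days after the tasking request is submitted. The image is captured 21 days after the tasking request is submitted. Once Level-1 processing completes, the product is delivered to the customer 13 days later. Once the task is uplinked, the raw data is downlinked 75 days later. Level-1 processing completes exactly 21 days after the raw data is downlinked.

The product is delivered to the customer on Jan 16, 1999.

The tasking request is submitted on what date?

The product is delivered to the customer: Jan 16, 1999.
Level-1 processing completes: Jan 16, 1999 − 13 days = Jan 3, 1999.
The raw data is downlinked: Jan 3, 1999 − 21 days = Dec 13, 1998.
The task is uplinked: Dec 13, 1998 − 75 days = Sep 29, 1998.
The tasking request is submitted: Sep 29, 1998 − 10 days = Sep 19, 1998.

Sep 19, 1998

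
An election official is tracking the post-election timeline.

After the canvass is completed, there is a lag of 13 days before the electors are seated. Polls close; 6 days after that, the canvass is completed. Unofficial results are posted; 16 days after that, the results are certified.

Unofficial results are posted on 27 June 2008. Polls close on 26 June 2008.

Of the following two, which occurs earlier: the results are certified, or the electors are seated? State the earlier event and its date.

Unofficial results are posted: Jun 27, 2008.
The results are certified: Jun 27, 2008 + 16 days = Jul 13, 2008.
Polls close: Jun 26, 2008.
The canvass is completed: Jun 26, 2008 + 6 days = Jul 2, 2008.
The electors are seated: Jul 2, 2008 + 13 days = Jul 15, 2008.
Comparing: the results are certified on Jul 13, 2008 vs the electors are seated on Jul 15, 2008. Earlier: the results are certified.

The results are certified — 13 July 2008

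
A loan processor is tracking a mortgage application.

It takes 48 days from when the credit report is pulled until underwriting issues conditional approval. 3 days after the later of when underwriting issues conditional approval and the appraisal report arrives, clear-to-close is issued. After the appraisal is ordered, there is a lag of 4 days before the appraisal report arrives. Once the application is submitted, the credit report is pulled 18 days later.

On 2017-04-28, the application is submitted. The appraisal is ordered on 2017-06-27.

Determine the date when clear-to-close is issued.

2017-07-06

The application is submitted: Apr 28, 2017.
The credit report is pulled: Apr 28, 2017 + 18 days = May 16, 2017.
Underwriting issues conditional approval: May 16, 2017 + 48 days = Jul 3, 2017.
The appraisal is ordered: Jun 27, 2017.
The appraisal report arrives: Jun 27, 2017 + 4 days = Jul 1, 2017.
Both prerequisites met — underwriting issues conditional approval (Jul 3, 2017), the appraisal report arrives (Jul 1, 2017); the later is Jul 3, 2017.
Clear-to-close is issued: Jul 3, 2017 + 3 days = Jul 6, 2017.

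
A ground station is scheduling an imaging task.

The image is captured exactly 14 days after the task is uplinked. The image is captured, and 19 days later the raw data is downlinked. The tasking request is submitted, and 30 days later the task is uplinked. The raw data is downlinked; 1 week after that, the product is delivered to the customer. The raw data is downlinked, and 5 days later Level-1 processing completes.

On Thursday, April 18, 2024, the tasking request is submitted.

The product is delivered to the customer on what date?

The tasking request is submitted: Apr 18, 2024.
The task is uplinked: Apr 18, 2024 + 30 days = May 18, 2024.
The image is captured: May 18, 2024 + 14 days = Jun 1, 2024.
The raw data is downlinked: Jun 1, 2024 + 19 days = Jun 20, 2024.
The product is delivered to the customer: Jun 20, 2024 + 1 week = Jun 27, 2024.

Thursday, June 27, 2024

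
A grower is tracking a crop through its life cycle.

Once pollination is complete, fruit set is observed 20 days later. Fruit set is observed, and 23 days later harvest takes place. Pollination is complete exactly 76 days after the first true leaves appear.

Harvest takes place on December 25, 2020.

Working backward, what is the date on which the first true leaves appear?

Harvest takes place: Dec 25, 2020.
Fruit set is observed: Dec 25, 2020 − 23 days = Dec 2, 2020.
Pollination is complete: Dec 2, 2020 − 20 days = Nov 12, 2020.
The first true leaves appear: Nov 12, 2020 − 76 days = Aug 28, 2020.

August 28, 2020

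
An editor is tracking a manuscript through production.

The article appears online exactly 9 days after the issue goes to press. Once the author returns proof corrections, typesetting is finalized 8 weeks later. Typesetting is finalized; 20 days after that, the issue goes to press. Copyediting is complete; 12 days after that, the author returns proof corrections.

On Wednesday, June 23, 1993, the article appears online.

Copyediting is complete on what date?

The article appears online: Jun 23, 1993.
The issue goes to press: Jun 23, 1993 − 9 days = Jun 14, 1993.
Typesetting is finalized: Jun 14, 1993 − 20 days = May 25, 1993.
The author returns proof corrections: May 25, 1993 − 8 weeks = Mar 30, 1993.
Copyediting is complete: Mar 30, 1993 − 12 days = Mar 18, 1993.

Thursday, March 18, 1993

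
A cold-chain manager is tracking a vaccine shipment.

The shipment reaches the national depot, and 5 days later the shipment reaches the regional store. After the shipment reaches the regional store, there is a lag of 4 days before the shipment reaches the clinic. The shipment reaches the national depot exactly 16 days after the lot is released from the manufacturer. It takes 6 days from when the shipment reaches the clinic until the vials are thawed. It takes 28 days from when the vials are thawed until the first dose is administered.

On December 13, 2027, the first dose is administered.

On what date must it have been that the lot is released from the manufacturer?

October 15, 2027

The first dose is administered: Dec 13, 2027.
The vials are thawed: Dec 13, 2027 − 28 days = Nov 15, 2027.
The shipment reaches the clinic: Nov 15, 2027 − 6 days = Nov 9, 2027.
The shipment reaches the regional store: Nov 9, 2027 − 4 days = Nov 5, 2027.
The shipment reaches the national depot: Nov 5, 2027 − 5 days = Oct 31, 2027.
The lot is released from the manufacturer: Oct 31, 2027 − 16 days = Oct 15, 2027.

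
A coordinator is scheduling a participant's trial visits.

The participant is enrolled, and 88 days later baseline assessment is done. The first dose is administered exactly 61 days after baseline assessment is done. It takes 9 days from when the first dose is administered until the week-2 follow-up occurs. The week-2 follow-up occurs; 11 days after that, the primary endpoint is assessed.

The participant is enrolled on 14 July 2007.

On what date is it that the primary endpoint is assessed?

The participant is enrolled: Jul 14, 2007.
Baseline assessment is done: Jul 14, 2007 + 88 days = Oct 10, 2007.
The first dose is administered: Oct 10, 2007 + 61 days = Dec 10, 2007.
The week-2 follow-up occurs: Dec 10, 2007 + 9 days = Dec 19, 2007.
The primary endpoint is assessed: Dec 19, 2007 + 11 days = Dec 30, 2007.

30 December 2007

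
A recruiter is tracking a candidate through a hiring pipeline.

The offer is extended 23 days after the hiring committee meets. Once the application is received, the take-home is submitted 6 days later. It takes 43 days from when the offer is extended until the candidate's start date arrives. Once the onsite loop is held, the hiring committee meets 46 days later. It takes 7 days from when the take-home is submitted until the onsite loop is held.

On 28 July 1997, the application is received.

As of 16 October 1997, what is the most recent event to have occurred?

The application is received: Jul 28, 1997.
The take-home is submitted: Jul 28, 1997 + 6 days = Aug 3, 1997.
The onsite loop is held: Aug 3, 1997 + 7 days = Aug 10, 1997.
The hiring committee meets: Aug 10, 1997 + 46 days = Sep 25, 1997.
The offer is extended: Sep 25, 1997 + 23 days = Oct 18, 1997.
The candidate's start date arrives: Oct 18, 1997 + 43 days = Nov 30, 1997.
Oct 16, 1997 falls between when the hiring committee meets (Sep 25, 1997) and when the offer is extended (Oct 18, 1997).

The hiring committee meets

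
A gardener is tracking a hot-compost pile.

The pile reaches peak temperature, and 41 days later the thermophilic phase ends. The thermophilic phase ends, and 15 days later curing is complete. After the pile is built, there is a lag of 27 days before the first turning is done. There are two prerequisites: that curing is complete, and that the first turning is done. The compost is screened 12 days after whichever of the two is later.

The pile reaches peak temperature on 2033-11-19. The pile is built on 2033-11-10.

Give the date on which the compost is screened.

The pile reaches peak temperature: Nov 19, 2033.
The thermophilic phase ends: Nov 19, 2033 + 41 days = Dec 30, 2033.
Curing is complete: Dec 30, 2033 + 15 days = Jan 14, 2034.
The pile is built: Nov 10, 2033.
The first turning is done: Nov 10, 2033 + 27 days = Dec 7, 2033.
Both prerequisites met — curing is complete (Jan 14, 2034), the first turning is done (Dec 7, 2033); the later is Jan 14, 2034.
The compost is screened: Jan 14, 2034 + 12 days = Jan 26, 2034.

2034-01-26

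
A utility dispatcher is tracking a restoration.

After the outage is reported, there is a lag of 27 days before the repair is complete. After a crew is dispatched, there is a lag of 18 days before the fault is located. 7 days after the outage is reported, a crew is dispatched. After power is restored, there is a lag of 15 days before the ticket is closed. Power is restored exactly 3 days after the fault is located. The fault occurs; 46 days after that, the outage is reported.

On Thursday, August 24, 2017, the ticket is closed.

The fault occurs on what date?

The ticket is closed: Aug 24, 2017.
Power is restored: Aug 24, 2017 − 15 days = Aug 9, 2017.
The fault is located: Aug 9, 2017 − 3 days = Aug 6, 2017.
A crew is dispatched: Aug 6, 2017 − 18 days = Jul 19, 2017.
The outage is reported: Jul 19, 2017 − 7 days = Jul 12, 2017.
The fault occurs: Jul 12, 2017 − 46 days = May 27, 2017.

Saturday, May 27, 2017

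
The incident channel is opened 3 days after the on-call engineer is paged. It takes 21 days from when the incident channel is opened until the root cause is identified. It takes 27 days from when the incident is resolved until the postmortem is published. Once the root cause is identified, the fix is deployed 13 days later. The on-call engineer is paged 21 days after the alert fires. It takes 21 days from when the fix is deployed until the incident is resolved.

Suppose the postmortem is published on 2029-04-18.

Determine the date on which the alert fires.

The postmortem is published: Apr 18, 2029.
The incident is resolved: Apr 18, 2029 − 27 days = Mar 22, 2029.
The fix is deployed: Mar 22, 2029 − 21 days = Mar 1, 2029.
The root cause is identified: Mar 1, 2029 − 13 days = Feb 16, 2029.
The incident channel is opened: Feb 16, 2029 − 21 days = Jan 26, 2029.
The on-call engineer is paged: Jan 26, 2029 − 3 days = Jan 23, 2029.
The alert fires: Jan 23, 2029 − 21 days = Jan 2, 2029.

2029-01-02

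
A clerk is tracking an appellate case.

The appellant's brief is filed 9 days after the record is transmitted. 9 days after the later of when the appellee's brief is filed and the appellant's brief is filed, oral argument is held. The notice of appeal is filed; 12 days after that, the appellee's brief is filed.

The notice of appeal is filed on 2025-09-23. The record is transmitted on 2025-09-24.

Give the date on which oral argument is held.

The notice of appeal is filed: Sep 23, 2025.
The appellee's brief is filed: Sep 23, 2025 + 12 days = Oct 5, 2025.
The record is transmitted: Sep 24, 2025.
The appellant's brief is filed: Sep 24, 2025 + 9 days = Oct 3, 2025.
Both prerequisites met — the appellee's brief is filed (Oct 5, 2025), the appellant's brief is filed (Oct 3, 2025); the later is Oct 5, 2025.
Oral argument is held: Oct 5, 2025 + 9 days = Oct 14, 2025.

2025-10-14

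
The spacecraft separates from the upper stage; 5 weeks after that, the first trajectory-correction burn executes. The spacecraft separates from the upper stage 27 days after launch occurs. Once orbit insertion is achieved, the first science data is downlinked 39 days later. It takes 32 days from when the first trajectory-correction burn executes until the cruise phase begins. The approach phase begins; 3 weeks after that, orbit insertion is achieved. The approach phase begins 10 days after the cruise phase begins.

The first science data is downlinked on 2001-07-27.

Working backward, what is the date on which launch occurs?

The first science data is downlinked: Jul 27, 2001.
Orbit insertion is achieved: Jul 27, 2001 − 39 days = Jun 18, 2001.
The approach phase begins: Jun 18, 2001 − 3 weeks = May 28, 2001.
The cruise phase begins: May 28, 2001 − 10 days = May 18, 2001.
The first trajectory-correction burn executes: May 18, 2001 − 32 days = Apr 16, 2001.
The spacecraft separates from the upper stage: Apr 16, 2001 − 5 weeks = Mar 12, 2001.
Launch occurs: Mar 12, 2001 − 27 days = Feb 13, 2001.

2001-02-13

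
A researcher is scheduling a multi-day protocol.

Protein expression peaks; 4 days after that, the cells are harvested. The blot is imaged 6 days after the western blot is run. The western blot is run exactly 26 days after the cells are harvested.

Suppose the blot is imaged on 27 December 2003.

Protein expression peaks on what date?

The blot is imaged: Dec 27, 2003.
The western blot is run: Dec 27, 2003 − 6 days = Dec 21, 2003.
The cells are harvested: Dec 21, 2003 − 26 days = Nov 25, 2003.
Protein expression peaks: Nov 25, 2003 − 4 days = Nov 21, 2003.

21 November 2003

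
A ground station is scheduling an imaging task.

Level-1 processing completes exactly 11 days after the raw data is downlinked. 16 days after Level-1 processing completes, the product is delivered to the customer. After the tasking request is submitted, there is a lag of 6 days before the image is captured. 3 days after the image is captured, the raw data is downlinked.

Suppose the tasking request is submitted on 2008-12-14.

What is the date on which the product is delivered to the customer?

2009-01-19

The tasking request is submitted: Dec 14, 2008.
The image is captured: Dec 14, 2008 + 6 days = Dec 20, 2008.
The raw data is downlinked: Dec 20, 2008 + 3 days = Dec 23, 2008.
Level-1 processing completes: Dec 23, 2008 + 11 days = Jan 3, 2009.
The product is delivered to the customer: Jan 3, 2009 + 16 days = Jan 19, 2009.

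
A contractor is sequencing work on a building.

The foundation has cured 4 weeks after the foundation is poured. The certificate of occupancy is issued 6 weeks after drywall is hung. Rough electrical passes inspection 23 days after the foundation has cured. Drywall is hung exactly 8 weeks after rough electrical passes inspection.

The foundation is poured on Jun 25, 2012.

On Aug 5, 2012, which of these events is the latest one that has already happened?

The foundation has cured

The foundation is poured: Jun 25, 2012.
The foundation has cured: Jun 25, 2012 + 4 weeks = Jul 23, 2012.
Rough electrical passes inspection: Jul 23, 2012 + 23 days = Aug 15, 2012.
Drywall is hung: Aug 15, 2012 + 8 weeks = Oct 10, 2012.
The certificate of occupancy is issued: Oct 10, 2012 + 6 weeks = Nov 21, 2012.
Aug 5, 2012 falls between when the foundation has cured (Jul 23, 2012) and when rough electrical passes inspection (Aug 15, 2012).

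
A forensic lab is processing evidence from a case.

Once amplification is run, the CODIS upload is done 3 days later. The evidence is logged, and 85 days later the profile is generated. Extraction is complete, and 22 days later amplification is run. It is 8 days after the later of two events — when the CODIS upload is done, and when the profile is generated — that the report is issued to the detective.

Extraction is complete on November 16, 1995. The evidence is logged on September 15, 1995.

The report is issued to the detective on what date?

Extraction is complete: Nov 16, 1995.
Amplification is run: Nov 16, 1995 + 22 days = Dec 8, 1995.
The CODIS upload is done: Dec 8, 1995 + 3 days = Dec 11, 1995.
The evidence is logged: Sep 15, 1995.
The profile is generated: Sep 15, 1995 + 85 days = Dec 9, 1995.
Both prerequisites met — the CODIS upload is done (Dec 11, 1995), the profile is generated (Dec 9, 1995); the later is Dec 11, 1995.
The report is issued to the detective: Dec 11, 1995 + 8 days = Dec 19, 1995.

December 19, 1995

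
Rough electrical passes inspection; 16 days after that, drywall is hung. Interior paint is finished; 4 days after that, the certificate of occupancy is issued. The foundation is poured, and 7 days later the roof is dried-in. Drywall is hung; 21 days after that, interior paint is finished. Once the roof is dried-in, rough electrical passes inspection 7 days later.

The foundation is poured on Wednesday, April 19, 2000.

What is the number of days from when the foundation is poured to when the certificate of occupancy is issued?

Causal path: the foundation is poured → the roof is dried-in → rough electrical passes inspection → drywall is hung → interior paint is finished → the certificate of occupancy is issued.
Total delay along the path: 7 + 7 + 16 + 21 + 4 = 55 days.

55 days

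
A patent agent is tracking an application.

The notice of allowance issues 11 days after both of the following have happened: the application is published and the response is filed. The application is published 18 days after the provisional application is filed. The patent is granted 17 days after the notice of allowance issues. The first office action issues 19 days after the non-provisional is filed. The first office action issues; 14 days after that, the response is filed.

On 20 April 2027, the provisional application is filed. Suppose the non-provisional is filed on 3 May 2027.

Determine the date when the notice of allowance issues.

The provisional application is filed: Apr 20, 2027.
The application is published: Apr 20, 2027 + 18 days = May 8, 2027.
The non-provisional is filed: May 3, 2027.
The first office action issues: May 3, 2027 + 19 days = May 22, 2027.
The response is filed: May 22, 2027 + 14 days = Jun 5, 2027.
Both prerequisites met — the application is published (May 8, 2027), the response is filed (Jun 5, 2027); the later is Jun 5, 2027.
The notice of allowance issues: Jun 5, 2027 + 11 days = Jun 16, 2027.

16 June 2027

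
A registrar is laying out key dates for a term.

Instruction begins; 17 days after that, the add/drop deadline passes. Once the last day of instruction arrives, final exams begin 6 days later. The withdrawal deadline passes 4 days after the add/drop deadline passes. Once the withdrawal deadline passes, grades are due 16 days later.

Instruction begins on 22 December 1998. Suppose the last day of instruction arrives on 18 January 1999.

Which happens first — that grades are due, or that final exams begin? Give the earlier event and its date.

Instruction begins: Dec 22, 1998.
The add/drop deadline passes: Dec 22, 1998 + 17 days = Jan 8, 1999.
The withdrawal deadline passes: Jan 8, 1999 + 4 days = Jan 12, 1999.
Grades are due: Jan 12, 1999 + 16 days = Jan 28, 1999.
The last day of instruction arrives: Jan 18, 1999.
Final exams begin: Jan 18, 1999 + 6 days = Jan 24, 1999.
Comparing: grades are due on Jan 28, 1999 vs final exams begin on Jan 24, 1999. Earlier: final exams begin.

Final exams begin — 24 January 1999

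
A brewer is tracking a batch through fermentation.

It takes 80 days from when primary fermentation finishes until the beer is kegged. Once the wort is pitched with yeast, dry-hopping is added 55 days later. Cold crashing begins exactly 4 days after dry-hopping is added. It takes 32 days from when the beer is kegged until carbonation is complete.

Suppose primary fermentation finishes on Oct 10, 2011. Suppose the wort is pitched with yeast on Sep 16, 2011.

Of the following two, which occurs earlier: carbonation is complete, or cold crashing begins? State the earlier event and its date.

Primary fermentation finishes: Oct 10, 2011.
The beer is kegged: Oct 10, 2011 + 80 days = Dec 29, 2011.
Carbonation is complete: Dec 29, 2011 + 32 days = Jan 30, 2012.
The wort is pitched with yeast: Sep 16, 2011.
Dry-hopping is added: Sep 16, 2011 + 55 days = Nov 10, 2011.
Cold crashing begins: Nov 10, 2011 + 4 days = Nov 14, 2011.
Comparing: carbonation is complete on Jan 30, 2012 vs cold crashing begins on Nov 14, 2011. Earlier: cold crashing begins.

Cold crashing begins — Nov 14, 2011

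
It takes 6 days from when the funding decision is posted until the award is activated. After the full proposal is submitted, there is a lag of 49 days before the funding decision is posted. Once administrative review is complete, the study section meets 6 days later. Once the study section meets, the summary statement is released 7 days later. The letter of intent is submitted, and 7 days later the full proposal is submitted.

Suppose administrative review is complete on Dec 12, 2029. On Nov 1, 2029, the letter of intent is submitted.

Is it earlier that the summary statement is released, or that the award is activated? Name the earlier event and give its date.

The summary statement is released — Dec 25, 2029

Administrative review is complete: Dec 12, 2029.
The study section meets: Dec 12, 2029 + 6 days = Dec 18, 2029.
The summary statement is released: Dec 18, 2029 + 7 days = Dec 25, 2029.
The letter of intent is submitted: Nov 1, 2029.
The full proposal is submitted: Nov 1, 2029 + 7 days = Nov 8, 2029.
The funding decision is posted: Nov 8, 2029 + 49 days = Dec 27, 2029.
The award is activated: Dec 27, 2029 + 6 days = Jan 2, 2030.
Comparing: the summary statement is released on Dec 25, 2029 vs the award is activated on Jan 2, 2030. Earlier: the summary statement is released.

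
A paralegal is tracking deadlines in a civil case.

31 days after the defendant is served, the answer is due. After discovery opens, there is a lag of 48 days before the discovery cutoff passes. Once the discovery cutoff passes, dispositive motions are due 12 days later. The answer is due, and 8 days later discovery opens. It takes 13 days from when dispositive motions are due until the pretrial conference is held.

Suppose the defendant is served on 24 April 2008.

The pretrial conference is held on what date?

14 August 2008

The defendant is served: Apr 24, 2008.
The answer is due: Apr 24, 2008 + 31 days = May 25, 2008.
Discovery opens: May 25, 2008 + 8 days = Jun 2, 2008.
The discovery cutoff passes: Jun 2, 2008 + 48 days = Jul 20, 2008.
Dispositive motions are due: Jul 20, 2008 + 12 days = Aug 1, 2008.
The pretrial conference is held: Aug 1, 2008 + 13 days = Aug 14, 2008.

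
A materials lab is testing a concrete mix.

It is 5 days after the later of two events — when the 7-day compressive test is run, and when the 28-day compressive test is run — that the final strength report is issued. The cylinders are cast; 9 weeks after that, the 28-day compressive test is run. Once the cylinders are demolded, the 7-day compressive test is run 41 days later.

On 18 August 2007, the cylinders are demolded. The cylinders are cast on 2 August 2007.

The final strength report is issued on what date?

The cylinders are demolded: Aug 18, 2007.
The 7-day compressive test is run: Aug 18, 2007 + 41 days = Sep 28, 2007.
The cylinders are cast: Aug 2, 2007.
The 28-day compressive test is run: Aug 2, 2007 + 9 weeks = Oct 4, 2007.
Both prerequisites met — the 7-day compressive test is run (Sep 28, 2007), the 28-day compressive test is run (Oct 4, 2007); the later is Oct 4, 2007.
The final strength report is issued: Oct 4, 2007 + 5 days = Oct 9, 2007.

9 October 2007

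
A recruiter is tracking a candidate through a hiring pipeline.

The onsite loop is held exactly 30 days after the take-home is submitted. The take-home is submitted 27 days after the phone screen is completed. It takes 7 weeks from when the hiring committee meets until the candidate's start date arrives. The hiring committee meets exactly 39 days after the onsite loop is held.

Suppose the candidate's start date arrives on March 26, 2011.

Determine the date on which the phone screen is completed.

November 1, 2010

The candidate's start date arrives: Mar 26, 2011.
The hiring committee meets: Mar 26, 2011 − 7 weeks = Feb 5, 2011.
The onsite loop is held: Feb 5, 2011 − 39 days = Dec 28, 2010.
The take-home is submitted: Dec 28, 2010 − 30 days = Nov 28, 2010.
The phone screen is completed: Nov 28, 2010 − 27 days = Nov 1, 2010.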